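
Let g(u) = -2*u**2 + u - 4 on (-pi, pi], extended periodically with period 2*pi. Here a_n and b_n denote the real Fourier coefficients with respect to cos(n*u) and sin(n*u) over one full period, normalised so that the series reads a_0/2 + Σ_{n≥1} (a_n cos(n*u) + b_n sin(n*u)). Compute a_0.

-4*pi**2/3 - 8

a_0 = 1/pi ∫_{-pi}^{pi} g(u) du = 1/pi · (-4*pi*(6 + pi**2)/3) = -4*pi**2/3 - 8.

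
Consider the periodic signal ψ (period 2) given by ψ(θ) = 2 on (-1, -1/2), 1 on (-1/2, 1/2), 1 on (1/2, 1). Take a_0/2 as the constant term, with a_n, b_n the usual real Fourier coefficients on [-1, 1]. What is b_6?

1/(3*pi)

b_6 = ∫_{-1}^{1} ψ(θ) sin(6*pi*θ) dθ.
Split the integral at the breakpoints.
Directly, an antiderivative of (2) sin(6*pi*θ) is -cos(6*pi*θ)/(3*pi); evaluating from -1 to -1/2: ∫_{-1}^{-1/2} (2) sin(6*pi*θ) dθ = (1/(3*pi)) - (-1/(3*pi)) = 2/(3*pi).
Directly, an antiderivative of (1) sin(6*pi*θ) is -cos(6*pi*θ)/(6*pi); evaluating from -1/2 to 1/2: ∫_{-1/2}^{1/2} (1) sin(6*pi*θ) dθ = (1/(6*pi)) - (1/(6*pi)) = 0.
Directly, an antiderivative of (1) sin(6*pi*θ) is -cos(6*pi*θ)/(6*pi); evaluating from 1/2 to 1: ∫_{1/2}^{1} (1) sin(6*pi*θ) dθ = (-1/(6*pi)) - (1/(6*pi)) = -1/(3*pi).
Summing the pieces gives b_6 = 1/(3*pi).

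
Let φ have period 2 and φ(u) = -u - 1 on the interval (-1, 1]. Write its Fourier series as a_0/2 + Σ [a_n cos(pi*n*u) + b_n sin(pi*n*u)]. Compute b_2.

1/pi

b_2 = ∫_{-1}^{1} φ(u) sin(2*pi*u) du.
Integrating by parts (boundary term plus one more integral), an antiderivative of (-u - 1) sin(2*pi*u) is u*cos(2*pi*u)/(2*pi) - sin(2*pi*u)/(4*pi**2) + cos(2*pi*u)/(2*pi); evaluating from -1 to 1: ∫_{-1}^{1} (-u - 1) sin(2*pi*u) du = (1/pi) - (0) = 1/pi.
Hence b_2 = 1/pi.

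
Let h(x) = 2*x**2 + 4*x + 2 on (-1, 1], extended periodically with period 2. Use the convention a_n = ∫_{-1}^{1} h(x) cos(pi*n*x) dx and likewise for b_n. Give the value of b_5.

8/(5*pi)

b_5 = ∫_{-1}^{1} h(x) sin(5*pi*x) dx.
Integrating by parts twice (tabular method), an antiderivative of (2*x**2 + 4*x + 2) sin(5*pi*x) is -2*x**2*cos(5*pi*x)/(5*pi) + 4*x*sin(5*pi*x)/(25*pi**2) - 4*x*cos(5*pi*x)/(5*pi) + 4*sin(5*pi*x)/(25*pi**2) - 2*cos(5*pi*x)/(5*pi) + 4*cos(5*pi*x)/(125*pi**3); evaluating from -1 to 1: ∫_{-1}^{1} (2*x**2 + 4*x + 2) sin(5*pi*x) dx = (4*(-1 + 50*pi**2)/(125*pi**3)) - (-4/(125*pi**3)) = 8/(5*pi).
Hence b_5 = 8/(5*pi).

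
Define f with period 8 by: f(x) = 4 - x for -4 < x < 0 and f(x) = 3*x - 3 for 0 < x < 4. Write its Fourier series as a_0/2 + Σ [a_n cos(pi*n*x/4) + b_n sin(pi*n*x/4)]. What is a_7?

-32/(49*pi**2)

a_7 = 1/4 ∫_{-4}^{4} f(x) cos(7*pi*x/4) dx.
Split the integral at the breakpoints.
Integrating by parts (boundary term plus one more integral), an antiderivative of (4 - x) cos(7*pi*x/4) is -4*x*sin(7*pi*x/4)/(7*pi) + 16*sin(7*pi*x/4)/(7*pi) - 16*cos(7*pi*x/4)/(49*pi**2); evaluating from -4 to 0: ∫_{-4}^{0} (4 - x) cos(7*pi*x/4) dx = (-16/(49*pi**2)) - (16/(49*pi**2)) = -32/(49*pi**2).
Integrating by parts (boundary term plus one more integral), an antiderivative of (3*x - 3) cos(7*pi*x/4) is 12*x*sin(7*pi*x/4)/(7*pi) - 12*sin(7*pi*x/4)/(7*pi) + 48*cos(7*pi*x/4)/(49*pi**2); evaluating from 0 to 4: ∫_{0}^{4} (3*x - 3) cos(7*pi*x/4) dx = (-48/(49*pi**2)) - (48/(49*pi**2)) = -96/(49*pi**2).
Summing the pieces and multiplying by (1/4) gives a_7 = -32/(49*pi**2).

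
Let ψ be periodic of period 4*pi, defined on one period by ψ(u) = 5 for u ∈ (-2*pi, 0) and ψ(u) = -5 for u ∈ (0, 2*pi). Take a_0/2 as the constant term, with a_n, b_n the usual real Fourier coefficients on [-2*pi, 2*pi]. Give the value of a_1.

0

a_1 = (1/(2*pi)) ∫_{-2*pi}^{2*pi} ψ(u) cos(u/2) du.
ψ is odd and cos(u/2) is even, so the integrand is odd over a symmetric interval and the integral vanishes.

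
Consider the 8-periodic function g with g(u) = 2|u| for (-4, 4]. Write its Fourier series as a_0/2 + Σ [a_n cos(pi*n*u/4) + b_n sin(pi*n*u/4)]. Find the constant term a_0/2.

4

a_0 = 1/4 ∫_{-4}^{4} g(u) du = 1/4 · (32) = 8.
So the constant term a_0/2 = 4.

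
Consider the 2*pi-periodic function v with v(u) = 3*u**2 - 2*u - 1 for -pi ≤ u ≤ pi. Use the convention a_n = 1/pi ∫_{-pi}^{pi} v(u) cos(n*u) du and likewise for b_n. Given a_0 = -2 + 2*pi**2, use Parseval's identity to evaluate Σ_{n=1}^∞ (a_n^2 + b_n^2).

Parseval: a_0^2/2 + Σ_{n≥1} (a_n^2+b_n^2) = 1/pi ∫_{-pi}^{pi} v(u)^2 du = -4*pi**2/3 + 2 + 18*pi**4/5.
Subtract a_0^2/2 = 2*(1 - pi**2)**2: Σ (a_n^2+b_n^2) = 8*pi**2*(5 + 3*pi**2)/15.

8*pi**2*(5 + 3*pi**2)/15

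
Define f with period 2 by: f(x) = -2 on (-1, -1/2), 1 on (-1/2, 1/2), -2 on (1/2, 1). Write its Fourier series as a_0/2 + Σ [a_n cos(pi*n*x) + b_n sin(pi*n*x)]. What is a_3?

-2/pi

a_3 = ∫_{-1}^{1} f(x) cos(3*pi*x) dx.
f is even and cos(3*pi*x) is even, so the integrand is even and a_3 = 2 ∫_0^{1} f(x) cos(3*pi*x) dx.
Split the integral at the breakpoints.
Directly, an antiderivative of (1) cos(3*pi*x) is sin(3*pi*x)/(3*pi); evaluating from 0 to 1/2: ∫_{0}^{1/2} (1) cos(3*pi*x) dx = (-1/(3*pi)) - (0) = -1/(3*pi).
Directly, an antiderivative of (-2) cos(3*pi*x) is -2*sin(3*pi*x)/(3*pi); evaluating from 1/2 to 1: ∫_{1/2}^{1} (-2) cos(3*pi*x) dx = (0) - (2/(3*pi)) = -2/(3*pi).
Summing the pieces and multiplying by 2 gives a_3 = -2/pi.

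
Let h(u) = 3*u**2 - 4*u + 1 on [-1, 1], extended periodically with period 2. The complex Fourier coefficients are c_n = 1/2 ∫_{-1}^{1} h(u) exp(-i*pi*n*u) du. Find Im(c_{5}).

4/(5*pi)

Since h is real-valued, Im(c_{5}) = -1/2 ∫_{-1}^{1} h(u) sin(5*pi*u) du = -b_{5}/2.
Integrating by parts twice (tabular method), an antiderivative of (3*u**2 - 4*u + 1) sin(5*pi*u) is -3*u**2*cos(5*pi*u)/(5*pi) + 6*u*sin(5*pi*u)/(25*pi**2) + 4*u*cos(5*pi*u)/(5*pi) - 4*sin(5*pi*u)/(25*pi**2) - cos(5*pi*u)/(5*pi) + 6*cos(5*pi*u)/(125*pi**3); evaluating from -1 to 1: ∫_{-1}^{1} (3*u**2 - 4*u + 1) sin(5*pi*u) du = (-6/(125*pi**3)) - (2*(-3 + 100*pi**2)/(125*pi**3)) = -8/(5*pi).
Hence Im(c_{5}) = (-1/2)·(-8/(5*pi)) = 4/(5*pi).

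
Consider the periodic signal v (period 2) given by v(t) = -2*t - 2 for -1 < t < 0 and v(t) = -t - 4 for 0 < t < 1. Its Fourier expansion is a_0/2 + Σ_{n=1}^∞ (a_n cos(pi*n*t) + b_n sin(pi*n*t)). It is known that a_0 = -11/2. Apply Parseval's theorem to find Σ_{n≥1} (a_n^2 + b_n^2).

157/24

Parseval: a_0^2/2 + Σ_{n≥1} (a_n^2+b_n^2) = ∫_{-1}^{1} v(t)^2 dt = 65/3.
Subtract a_0^2/2 = 121/8: Σ (a_n^2+b_n^2) = 157/24.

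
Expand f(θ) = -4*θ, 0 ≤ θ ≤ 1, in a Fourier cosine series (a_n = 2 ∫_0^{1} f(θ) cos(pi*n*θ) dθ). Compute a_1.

a_1 = 2 ∫_0^{1} (-4*θ) cos(pi*θ) dθ.
Integrating by parts (boundary term plus one more integral), an antiderivative of (-4*θ) cos(pi*θ) is -4*θ*sin(pi*θ)/pi - 4*cos(pi*θ)/pi**2; evaluating from 0 to 1: ∫_{0}^{1} (-4*θ) cos(pi*θ) dθ = (4/pi**2) - (-4/pi**2) = 8/pi**2.
Hence a_1 = 2·(8/pi**2) = 16/pi**2.

16/pi**2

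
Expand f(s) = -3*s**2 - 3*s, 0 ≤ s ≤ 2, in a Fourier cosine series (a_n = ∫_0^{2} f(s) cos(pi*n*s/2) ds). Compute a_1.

a_1 = ∫_0^{2} (-3*s**2 - 3*s) cos(pi*s/2) ds.
Integrating by parts twice (tabular method), an antiderivative of (-3*s**2 - 3*s) cos(pi*s/2) is -6*s**2*sin(pi*s/2)/pi - 6*s*sin(pi*s/2)/pi - 24*s*cos(pi*s/2)/pi**2 + 48*sin(pi*s/2)/pi**3 - 12*cos(pi*s/2)/pi**2; evaluating from 0 to 2: ∫_{0}^{2} (-3*s**2 - 3*s) cos(pi*s/2) ds = (60/pi**2) - (-12/pi**2) = 72/pi**2.
Hence a_1 = 72/pi**2.

72/pi**2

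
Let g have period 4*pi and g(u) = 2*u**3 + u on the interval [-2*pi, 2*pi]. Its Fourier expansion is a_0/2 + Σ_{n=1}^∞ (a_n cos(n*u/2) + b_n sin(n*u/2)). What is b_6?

b_6 = (1/(2*pi)) ∫_{-2*pi}^{2*pi} g(u) sin(3*u) du.
g is odd and sin(3*u) is odd, so the integrand is even and b_6 = 1/pi ∫_0^{2*pi} g(u) sin(3*u) du.
Integrating by parts three times (tabular method), an antiderivative of (2*u**3 + u) sin(3*u) is -2*u**3*cos(3*u)/3 + 2*u**2*sin(3*u)/3 + u*cos(3*u)/9 - sin(3*u)/27; evaluating from 0 to 2*pi: ∫_{0}^{2*pi} (2*u**3 + u) sin(3*u) du = (2*pi*(1 - 24*pi**2)/9) - (0) = 2*pi*(1 - 24*pi**2)/9.
Hence b_6 = (1/pi)·(2*pi*(1 - 24*pi**2)/9) = 2/9 - 16*pi**2/3.

2/9 - 16*pi**2/3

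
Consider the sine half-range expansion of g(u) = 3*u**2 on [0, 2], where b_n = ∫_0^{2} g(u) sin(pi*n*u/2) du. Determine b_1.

-96/pi**3 + 24/pi

b_1 = ∫_0^{2} (3*u**2) sin(pi*u/2) du.
Integrating by parts twice (tabular method), an antiderivative of (3*u**2) sin(pi*u/2) is -6*u**2*cos(pi*u/2)/pi + 24*u*sin(pi*u/2)/pi**2 + 48*cos(pi*u/2)/pi**3; evaluating from 0 to 2: ∫_{0}^{2} (3*u**2) sin(pi*u/2) du = (-48/pi**3 + 24/pi) - (48/pi**3) = -96/pi**3 + 24/pi.
Hence b_1 = -96/pi**3 + 24/pi.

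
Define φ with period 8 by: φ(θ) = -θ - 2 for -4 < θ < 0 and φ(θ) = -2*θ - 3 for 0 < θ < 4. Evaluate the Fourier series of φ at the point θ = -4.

At θ = -4 the one-sided limits are φ(-4^-) = -11 and φ(-4^+) = 2.
By Dirichlet's theorem the series converges to their average, [(-11) + (2)]/2 = -9/2.

-9/2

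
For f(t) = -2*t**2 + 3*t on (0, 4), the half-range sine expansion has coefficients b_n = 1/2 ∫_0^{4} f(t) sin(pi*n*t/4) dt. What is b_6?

b_6 = 1/2 ∫_0^{4} (-2*t**2 + 3*t) sin(3*pi*t/2) dt.
Integrating by parts twice (tabular method), an antiderivative of (-2*t**2 + 3*t) sin(3*pi*t/2) is 4*t**2*cos(3*pi*t/2)/(3*pi) - 16*t*sin(3*pi*t/2)/(9*pi**2) - 2*t*cos(3*pi*t/2)/pi + 4*sin(3*pi*t/2)/(3*pi**2) - 32*cos(3*pi*t/2)/(27*pi**3); evaluating from 0 to 4: ∫_{0}^{4} (-2*t**2 + 3*t) sin(3*pi*t/2) dt = (8*(-4 + 45*pi**2)/(27*pi**3)) - (-32/(27*pi**3)) = 40/(3*pi).
Hence b_6 = (1/2)·(40/(3*pi)) = 20/(3*pi).

20/(3*pi)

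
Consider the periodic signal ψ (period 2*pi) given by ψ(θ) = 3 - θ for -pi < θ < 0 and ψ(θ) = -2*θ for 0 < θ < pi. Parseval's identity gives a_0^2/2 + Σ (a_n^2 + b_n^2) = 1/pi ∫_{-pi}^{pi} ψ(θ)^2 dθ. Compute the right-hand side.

9 + 3*pi + 5*pi**2/3

1/pi ∫_{-pi}^{pi} ψ(θ)^2 dθ = 1/pi · (pi*(27 + 9*pi + 5*pi**2)/3) = 9 + 3*pi + 5*pi**2/3.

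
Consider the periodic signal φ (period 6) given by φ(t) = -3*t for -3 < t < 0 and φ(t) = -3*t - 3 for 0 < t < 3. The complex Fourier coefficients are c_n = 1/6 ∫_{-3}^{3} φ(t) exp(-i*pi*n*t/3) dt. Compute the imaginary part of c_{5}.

Since φ is real-valued, Im(c_{5}) = -1/6 ∫_{-3}^{3} φ(t) sin(5*pi*t/3) dt = -b_{5}/2.
Split the integral at the breakpoints.
Integrating by parts (boundary term plus one more integral), an antiderivative of (-3*t) sin(5*pi*t/3) is 9*t*cos(5*pi*t/3)/(5*pi) - 27*sin(5*pi*t/3)/(25*pi**2); evaluating from -3 to 0: ∫_{-3}^{0} (-3*t) sin(5*pi*t/3) dt = (0) - (27/(5*pi)) = -27/(5*pi).
Integrating by parts (boundary term plus one more integral), an antiderivative of (-3*t - 3) sin(5*pi*t/3) is 9*t*cos(5*pi*t/3)/(5*pi) - 27*sin(5*pi*t/3)/(25*pi**2) + 9*cos(5*pi*t/3)/(5*pi); evaluating from 0 to 3: ∫_{0}^{3} (-3*t - 3) sin(5*pi*t/3) dt = (-36/(5*pi)) - (9/(5*pi)) = -9/pi.
So ∫_{-3}^{3} φ(t) sin(5*pi*t/3) dt = -72/(5*pi).
Hence Im(c_{5}) = (-1/6)·(-72/(5*pi)) = 12/(5*pi).

12/(5*pi)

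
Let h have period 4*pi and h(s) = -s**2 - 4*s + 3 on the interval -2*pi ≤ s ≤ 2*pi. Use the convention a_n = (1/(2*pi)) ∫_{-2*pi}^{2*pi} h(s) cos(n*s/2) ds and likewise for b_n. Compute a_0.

6 - 8*pi**2/3

a_0 = (1/(2*pi)) ∫_{-2*pi}^{2*pi} h(s) ds = (1/(2*pi)) · (-16*pi**3/3 + 12*pi) = 6 - 8*pi**2/3.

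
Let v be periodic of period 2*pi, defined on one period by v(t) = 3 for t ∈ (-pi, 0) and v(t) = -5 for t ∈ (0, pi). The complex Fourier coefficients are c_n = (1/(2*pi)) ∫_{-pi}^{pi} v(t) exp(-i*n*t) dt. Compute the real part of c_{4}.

Since v is real-valued, Re(c_{4}) = (1/(2*pi)) ∫_{-pi}^{pi} v(t) cos(4*t) dt = a_{4}/2.
Split the integral at the breakpoints.
Directly, an antiderivative of (3) cos(4*t) is 3*sin(4*t)/4; evaluating from -pi to 0: ∫_{-pi}^{0} (3) cos(4*t) dt = (0) - (0) = 0.
Directly, an antiderivative of (-5) cos(4*t) is -5*sin(4*t)/4; evaluating from 0 to pi: ∫_{0}^{pi} (-5) cos(4*t) dt = (0) - (0) = 0.
So ∫_{-pi}^{pi} v(t) cos(4*t) dt = 0.
Hence Re(c_{4}) = (1/(2*pi))·(0) = 0.

0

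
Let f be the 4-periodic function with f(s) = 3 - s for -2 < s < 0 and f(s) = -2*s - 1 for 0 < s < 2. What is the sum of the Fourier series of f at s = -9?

4

s = -9 differs from s = -1 by -2 full period(s), and the series is 4-periodic.
f is continuous at s = -1 with value 4, so the series converges to 4 there.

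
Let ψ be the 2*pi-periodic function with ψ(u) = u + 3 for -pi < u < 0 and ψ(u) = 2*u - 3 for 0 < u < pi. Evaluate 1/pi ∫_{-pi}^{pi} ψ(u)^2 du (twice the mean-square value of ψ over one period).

1/pi ∫_{-pi}^{pi} ψ(u)^2 du = 1/pi · (pi*(-27*pi + 5*pi**2 + 54)/3) = -9*pi + 5*pi**2/3 + 18.

-9*pi + 5*pi**2/3 + 18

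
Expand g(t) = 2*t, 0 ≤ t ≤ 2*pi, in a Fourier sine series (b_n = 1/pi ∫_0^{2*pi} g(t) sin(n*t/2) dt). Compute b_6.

b_6 = 1/pi ∫_0^{2*pi} (2*t) sin(3*t) dt.
Integrating by parts (boundary term plus one more integral), an antiderivative of (2*t) sin(3*t) is -2*t*cos(3*t)/3 + 2*sin(3*t)/9; evaluating from 0 to 2*pi: ∫_{0}^{2*pi} (2*t) sin(3*t) dt = (-4*pi/3) - (0) = -4*pi/3.
Hence b_6 = (1/pi)·(-4*pi/3) = -4/3.

-4/3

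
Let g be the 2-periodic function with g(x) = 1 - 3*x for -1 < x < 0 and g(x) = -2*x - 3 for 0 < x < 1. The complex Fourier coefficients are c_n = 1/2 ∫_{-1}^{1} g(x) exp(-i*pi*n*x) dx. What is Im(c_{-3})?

-13/(6*pi)

Since g is real-valued, Im(c_{-3}) = -1/2 ∫_{-1}^{1} g(x) sin(-3*pi*x) dx = b_{3}/2.
Split the integral at the breakpoints.
Integrating by parts (boundary term plus one more integral), an antiderivative of (1 - 3*x) sin(-3*pi*x) is -x*cos(3*pi*x)/pi + sin(3*pi*x)/(3*pi**2) + cos(3*pi*x)/(3*pi); evaluating from -1 to 0: ∫_{-1}^{0} (1 - 3*x) sin(-3*pi*x) dx = (1/(3*pi)) - (-4/(3*pi)) = 5/(3*pi).
Integrating by parts (boundary term plus one more integral), an antiderivative of (-2*x - 3) sin(-3*pi*x) is -2*x*cos(3*pi*x)/(3*pi) + 2*sin(3*pi*x)/(9*pi**2) - cos(3*pi*x)/pi; evaluating from 0 to 1: ∫_{0}^{1} (-2*x - 3) sin(-3*pi*x) dx = (5/(3*pi)) - (-1/pi) = 8/(3*pi).
So ∫_{-1}^{1} g(x) sin(-3*pi*x) dx = 13/(3*pi).
Hence Im(c_{-3}) = (-1/2)·(13/(3*pi)) = -13/(6*pi).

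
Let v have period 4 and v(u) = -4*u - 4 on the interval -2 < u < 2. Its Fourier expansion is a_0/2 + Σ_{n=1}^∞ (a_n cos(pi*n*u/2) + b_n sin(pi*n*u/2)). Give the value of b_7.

-16/(7*pi)

b_7 = 1/2 ∫_{-2}^{2} v(u) sin(7*pi*u/2) du.
Integrating by parts (boundary term plus one more integral), an antiderivative of (-4*u - 4) sin(7*pi*u/2) is 8*u*cos(7*pi*u/2)/(7*pi) - 16*sin(7*pi*u/2)/(49*pi**2) + 8*cos(7*pi*u/2)/(7*pi); evaluating from -2 to 2: ∫_{-2}^{2} (-4*u - 4) sin(7*pi*u/2) du = (-24/(7*pi)) - (8/(7*pi)) = -32/(7*pi).
Hence b_7 = (1/2)·(-32/(7*pi)) = -16/(7*pi).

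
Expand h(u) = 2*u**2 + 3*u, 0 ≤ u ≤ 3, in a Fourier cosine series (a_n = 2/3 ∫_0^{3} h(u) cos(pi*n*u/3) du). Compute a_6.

a_6 = 2/3 ∫_0^{3} (2*u**2 + 3*u) cos(2*pi*u) du.
Integrating by parts twice (tabular method), an antiderivative of (2*u**2 + 3*u) cos(2*pi*u) is u**2*sin(2*pi*u)/pi + 3*u*sin(2*pi*u)/(2*pi) + u*cos(2*pi*u)/pi**2 - sin(2*pi*u)/(2*pi**3) + 3*cos(2*pi*u)/(4*pi**2); evaluating from 0 to 3: ∫_{0}^{3} (2*u**2 + 3*u) cos(2*pi*u) du = (15/(4*pi**2)) - (3/(4*pi**2)) = 3/pi**2.
Hence a_6 = (2/3)·(3/pi**2) = 2/pi**2.

2/pi**2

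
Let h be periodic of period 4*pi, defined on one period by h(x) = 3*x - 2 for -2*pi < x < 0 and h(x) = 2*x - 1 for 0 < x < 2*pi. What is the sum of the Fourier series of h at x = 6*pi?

-pi - 3/2

x = 6*pi differs from x = 2*pi by 1 full period(s), and the series is 4*pi-periodic.
At x = 2*pi the one-sided limits are h(2*pi^-) = -1 + 4*pi and h(2*pi^+) = -6*pi - 2.
By Dirichlet's theorem the series converges to their average, [(-1 + 4*pi) + (-6*pi - 2)]/2 = -pi - 3/2.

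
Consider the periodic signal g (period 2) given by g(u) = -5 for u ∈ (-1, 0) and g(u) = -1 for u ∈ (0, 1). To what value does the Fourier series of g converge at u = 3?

-3

u = 3 differs from u = 1 by 1 full period(s), and the series is 2-periodic.
At u = 1 the one-sided limits are g(1^-) = -1 and g(1^+) = -5.
By Dirichlet's theorem the series converges to their average, [(-1) + (-5)]/2 = -3.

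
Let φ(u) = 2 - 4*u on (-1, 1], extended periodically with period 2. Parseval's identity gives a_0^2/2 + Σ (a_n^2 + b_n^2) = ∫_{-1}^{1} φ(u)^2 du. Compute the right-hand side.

∫_{-1}^{1} φ(u)^2 du = 56/3.

56/3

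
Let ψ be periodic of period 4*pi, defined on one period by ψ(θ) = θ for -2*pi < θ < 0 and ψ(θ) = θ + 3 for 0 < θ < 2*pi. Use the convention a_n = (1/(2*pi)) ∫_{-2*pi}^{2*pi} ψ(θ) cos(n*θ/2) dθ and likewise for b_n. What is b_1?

6/pi + 4

b_1 = (1/(2*pi)) ∫_{-2*pi}^{2*pi} ψ(θ) sin(θ/2) dθ.
Split the integral at the breakpoints.
Integrating by parts (boundary term plus one more integral), an antiderivative of (θ) sin(θ/2) is -2*θ*cos(θ/2) + 4*sin(θ/2); evaluating from -2*pi to 0: ∫_{-2*pi}^{0} (θ) sin(θ/2) dθ = (0) - (-4*pi) = 4*pi.
Integrating by parts (boundary term plus one more integral), an antiderivative of (θ + 3) sin(θ/2) is -2*θ*cos(θ/2) + 4*sin(θ/2) - 6*cos(θ/2); evaluating from 0 to 2*pi: ∫_{0}^{2*pi} (θ + 3) sin(θ/2) dθ = (6 + 4*pi) - (-6) = 12 + 4*pi.
Summing the pieces and multiplying by (1/(2*pi)) gives b_1 = 6/pi + 4.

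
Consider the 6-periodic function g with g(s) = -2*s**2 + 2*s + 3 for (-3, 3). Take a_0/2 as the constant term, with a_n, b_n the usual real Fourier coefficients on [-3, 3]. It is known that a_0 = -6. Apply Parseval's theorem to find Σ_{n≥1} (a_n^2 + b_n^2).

Parseval: a_0^2/2 + Σ_{n≥1} (a_n^2+b_n^2) = 1/3 ∫_{-3}^{3} g(s)^2 ds = 498/5.
Subtract a_0^2/2 = 18: Σ (a_n^2+b_n^2) = 408/5.

408/5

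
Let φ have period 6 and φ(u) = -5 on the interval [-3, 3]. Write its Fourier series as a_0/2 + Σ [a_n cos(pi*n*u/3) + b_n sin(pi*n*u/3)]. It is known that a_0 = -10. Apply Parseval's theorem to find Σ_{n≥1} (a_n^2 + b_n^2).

Parseval: a_0^2/2 + Σ_{n≥1} (a_n^2+b_n^2) = 1/3 ∫_{-3}^{3} φ(u)^2 du = 50.
Subtract a_0^2/2 = 50: Σ (a_n^2+b_n^2) = 0.

0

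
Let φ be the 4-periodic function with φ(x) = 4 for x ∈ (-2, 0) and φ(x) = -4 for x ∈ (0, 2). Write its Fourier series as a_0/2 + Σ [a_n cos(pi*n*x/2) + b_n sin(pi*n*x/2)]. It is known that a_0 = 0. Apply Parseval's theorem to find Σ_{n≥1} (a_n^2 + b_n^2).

Parseval: a_0^2/2 + Σ_{n≥1} (a_n^2+b_n^2) = 1/2 ∫_{-2}^{2} φ(x)^2 dx = 32.
Subtract a_0^2/2 = 0: Σ (a_n^2+b_n^2) = 32.

32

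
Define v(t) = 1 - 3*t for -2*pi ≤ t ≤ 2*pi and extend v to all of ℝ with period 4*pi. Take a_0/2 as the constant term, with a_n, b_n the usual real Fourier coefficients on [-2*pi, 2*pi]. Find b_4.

b_4 = (1/(2*pi)) ∫_{-2*pi}^{2*pi} v(t) sin(2*t) dt.
Integrating by parts (boundary term plus one more integral), an antiderivative of (1 - 3*t) sin(2*t) is 3*t*cos(2*t)/2 - 3*sin(2*t)/4 - cos(2*t)/2; evaluating from -2*pi to 2*pi: ∫_{-2*pi}^{2*pi} (1 - 3*t) sin(2*t) dt = (-1/2 + 3*pi) - (-3*pi - 1/2) = 6*pi.
Hence b_4 = (1/(2*pi))·(6*pi) = 3.

3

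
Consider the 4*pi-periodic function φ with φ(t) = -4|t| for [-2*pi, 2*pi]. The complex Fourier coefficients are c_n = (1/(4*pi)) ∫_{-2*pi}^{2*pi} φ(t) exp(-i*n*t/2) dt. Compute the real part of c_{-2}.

Since φ is real-valued, Re(c_{-2}) = (1/(4*pi)) ∫_{-2*pi}^{2*pi} φ(t) cos(-t) dt = a_{2}/2.
φ is even and cos(-t) is even, so the integrand is even: ∫_{-2*pi}^{2*pi} φ(t) cos(-t) dt = 2∫_0^{2*pi} φ(t) cos(-t) dt.
Integrating by parts (boundary term plus one more integral), an antiderivative of (-4*t) cos(-t) is -4*t*sin(t) - 4*cos(t); evaluating from 0 to 2*pi: ∫_{0}^{2*pi} (-4*t) cos(-t) dt = (-4) - (-4) = 0.
So ∫_{-2*pi}^{2*pi} φ(t) cos(-t) dt = 0.
Hence Re(c_{-2}) = (1/(4*pi))·(0) = 0.

0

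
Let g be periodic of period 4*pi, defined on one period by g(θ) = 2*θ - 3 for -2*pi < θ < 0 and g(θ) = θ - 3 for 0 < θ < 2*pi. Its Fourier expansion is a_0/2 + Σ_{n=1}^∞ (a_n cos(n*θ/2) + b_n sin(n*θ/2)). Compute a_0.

-6 - pi

a_0 = (1/(2*pi)) ∫_{-2*pi}^{2*pi} g(θ) dθ = (1/(2*pi)) · (-2*pi*(pi + 6)) = -6 - pi.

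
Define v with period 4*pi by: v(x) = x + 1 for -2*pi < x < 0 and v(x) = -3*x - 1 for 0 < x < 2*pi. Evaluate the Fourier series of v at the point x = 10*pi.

-4*pi

x = 10*pi differs from x = 2*pi by 2 full period(s), and the series is 4*pi-periodic.
At x = 2*pi the one-sided limits are v(2*pi^-) = -6*pi - 1 and v(2*pi^+) = 1 - 2*pi.
By Dirichlet's theorem the series converges to their average, [(-6*pi - 1) + (1 - 2*pi)]/2 = -4*pi.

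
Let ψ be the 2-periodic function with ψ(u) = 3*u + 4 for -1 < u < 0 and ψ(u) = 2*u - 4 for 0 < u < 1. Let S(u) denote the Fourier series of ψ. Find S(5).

-1/2

u = 5 differs from u = 1 by 2 full period(s), and the series is 2-periodic.
At u = 1 the one-sided limits are ψ(1^-) = -2 and ψ(1^+) = 1.
By Dirichlet's theorem the series converges to their average, [(-2) + (1)]/2 = -1/2.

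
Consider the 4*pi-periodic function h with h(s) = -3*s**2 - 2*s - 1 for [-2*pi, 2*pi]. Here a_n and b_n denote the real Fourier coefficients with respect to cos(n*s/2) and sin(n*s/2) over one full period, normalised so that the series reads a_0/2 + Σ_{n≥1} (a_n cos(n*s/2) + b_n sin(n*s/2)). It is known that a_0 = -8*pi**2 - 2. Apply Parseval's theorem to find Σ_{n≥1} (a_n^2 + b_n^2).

Parseval: a_0^2/2 + Σ_{n≥1} (a_n^2+b_n^2) = (1/(2*pi)) ∫_{-2*pi}^{2*pi} h(s)^2 ds = 2 + 80*pi**2/3 + 288*pi**4/5.
Subtract a_0^2/2 = 2*(1 + 4*pi**2)**2: Σ (a_n^2+b_n^2) = 32*pi**2*(5 + 12*pi**2)/15.

32*pi**2*(5 + 12*pi**2)/15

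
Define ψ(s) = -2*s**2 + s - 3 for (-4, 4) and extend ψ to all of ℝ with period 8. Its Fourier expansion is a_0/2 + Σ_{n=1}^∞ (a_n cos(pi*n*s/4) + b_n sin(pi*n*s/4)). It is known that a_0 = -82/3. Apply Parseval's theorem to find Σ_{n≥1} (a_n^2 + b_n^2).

Parseval: a_0^2/2 + Σ_{n≥1} (a_n^2+b_n^2) = 1/4 ∫_{-4}^{4} ψ(s)^2 ds = 8494/15.
Subtract a_0^2/2 = 3362/9: Σ (a_n^2+b_n^2) = 8672/45.

8672/45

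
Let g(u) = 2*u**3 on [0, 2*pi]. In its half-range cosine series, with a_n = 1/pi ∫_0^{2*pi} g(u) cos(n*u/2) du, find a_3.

32*(4 - 9*pi**2)/(27*pi)

a_3 = 1/pi ∫_0^{2*pi} (2*u**3) cos(3*u/2) du.
Integrating by parts three times (tabular method), an antiderivative of (2*u**3) cos(3*u/2) is 4*u**3*sin(3*u/2)/3 + 8*u**2*cos(3*u/2)/3 - 32*u*sin(3*u/2)/9 - 64*cos(3*u/2)/27; evaluating from 0 to 2*pi: ∫_{0}^{2*pi} (2*u**3) cos(3*u/2) du = (64/27 - 32*pi**2/3) - (-64/27) = 128/27 - 32*pi**2/3.
Hence a_3 = (1/pi)·(128/27 - 32*pi**2/3) = 32*(4 - 9*pi**2)/(27*pi).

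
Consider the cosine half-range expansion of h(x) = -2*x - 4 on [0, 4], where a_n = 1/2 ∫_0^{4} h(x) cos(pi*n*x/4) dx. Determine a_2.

0

a_2 = 1/2 ∫_0^{4} (-2*x - 4) cos(pi*x/2) dx.
Integrating by parts (boundary term plus one more integral), an antiderivative of (-2*x - 4) cos(pi*x/2) is -4*x*sin(pi*x/2)/pi - 8*sin(pi*x/2)/pi - 8*cos(pi*x/2)/pi**2; evaluating from 0 to 4: ∫_{0}^{4} (-2*x - 4) cos(pi*x/2) dx = (-8/pi**2) - (-8/pi**2) = 0.
Hence a_2 = (1/2)·(0) = 0.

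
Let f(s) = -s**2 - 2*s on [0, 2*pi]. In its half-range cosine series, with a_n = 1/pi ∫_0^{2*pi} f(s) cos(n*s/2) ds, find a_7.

16*(1 + pi)/(49*pi)

a_7 = 1/pi ∫_0^{2*pi} (-s**2 - 2*s) cos(7*s/2) ds.
Integrating by parts twice (tabular method), an antiderivative of (-s**2 - 2*s) cos(7*s/2) is -2*s**2*sin(7*s/2)/7 - 4*s*sin(7*s/2)/7 - 8*s*cos(7*s/2)/49 + 16*sin(7*s/2)/343 - 8*cos(7*s/2)/49; evaluating from 0 to 2*pi: ∫_{0}^{2*pi} (-s**2 - 2*s) cos(7*s/2) ds = (8/49 + 16*pi/49) - (-8/49) = 16/49 + 16*pi/49.
Hence a_7 = (1/pi)·(16/49 + 16*pi/49) = 16*(1 + pi)/(49*pi).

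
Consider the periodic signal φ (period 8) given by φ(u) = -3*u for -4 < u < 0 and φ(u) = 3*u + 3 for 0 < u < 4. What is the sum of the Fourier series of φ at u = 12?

27/2

u = 12 differs from u = 4 by 1 full period(s), and the series is 8-periodic.
At u = 4 the one-sided limits are φ(4^-) = 15 and φ(4^+) = 12.
By Dirichlet's theorem the series converges to their average, [(15) + (12)]/2 = 27/2.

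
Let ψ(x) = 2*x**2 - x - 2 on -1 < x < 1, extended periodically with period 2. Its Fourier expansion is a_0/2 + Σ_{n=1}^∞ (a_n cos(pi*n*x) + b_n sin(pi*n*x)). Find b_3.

-2/(3*pi)

b_3 = ∫_{-1}^{1} ψ(x) sin(3*pi*x) dx.
Integrating by parts twice (tabular method), an antiderivative of (2*x**2 - x - 2) sin(3*pi*x) is -2*x**2*cos(3*pi*x)/(3*pi) + 4*x*sin(3*pi*x)/(9*pi**2) + x*cos(3*pi*x)/(3*pi) - sin(3*pi*x)/(9*pi**2) + 4*cos(3*pi*x)/(27*pi**3) + 2*cos(3*pi*x)/(3*pi); evaluating from -1 to 1: ∫_{-1}^{1} (2*x**2 - x - 2) sin(3*pi*x) dx = ((-9*pi**2 - 4)/(27*pi**3)) - ((-4 + 9*pi**2)/(27*pi**3)) = -2/(3*pi).
Hence b_3 = -2/(3*pi).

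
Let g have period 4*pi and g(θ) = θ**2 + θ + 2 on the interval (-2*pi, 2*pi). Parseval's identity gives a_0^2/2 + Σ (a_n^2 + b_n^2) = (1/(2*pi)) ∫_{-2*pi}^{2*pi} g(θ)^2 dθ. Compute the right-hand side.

(1/(2*pi)) ∫_{-2*pi}^{2*pi} g(θ)^2 dθ = (1/(2*pi)) · (16*pi*(15 + 25*pi**2 + 12*pi**4)/15) = 8 + 40*pi**2/3 + 32*pi**4/5.

8 + 40*pi**2/3 + 32*pi**4/5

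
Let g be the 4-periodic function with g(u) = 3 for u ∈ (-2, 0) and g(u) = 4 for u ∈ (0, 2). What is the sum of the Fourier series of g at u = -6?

u = -6 differs from u = 2 by -2 full period(s), and the series is 4-periodic.
At u = 2 the one-sided limits are g(2^-) = 4 and g(2^+) = 3.
By Dirichlet's theorem the series converges to their average, [(4) + (3)]/2 = 7/2.

7/2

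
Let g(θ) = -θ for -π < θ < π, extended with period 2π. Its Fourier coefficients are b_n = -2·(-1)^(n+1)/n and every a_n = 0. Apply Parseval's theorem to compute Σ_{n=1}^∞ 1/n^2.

Parseval: Σ b_n^2 = (1/π) ∫_{-π}^{π} g(θ)^2 dθ = 2*pi**2/3.
Σ b_n^2 = Σ 4/n^2, so Σ 1/n^2 = (2*pi**2/3)/4 = pi**2/6.

pi**2/6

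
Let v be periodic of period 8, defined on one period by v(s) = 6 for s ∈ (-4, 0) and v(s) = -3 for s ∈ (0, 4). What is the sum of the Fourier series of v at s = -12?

s = -12 differs from s = 4 by -2 full period(s), and the series is 8-periodic.
At s = 4 the one-sided limits are v(4^-) = -3 and v(4^+) = 6.
By Dirichlet's theorem the series converges to their average, [(-3) + (6)]/2 = 3/2.

3/2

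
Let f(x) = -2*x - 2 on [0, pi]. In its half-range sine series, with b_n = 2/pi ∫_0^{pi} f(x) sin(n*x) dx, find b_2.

2

b_2 = 2/pi ∫_0^{pi} (-2*x - 2) sin(2*x) dx.
Integrating by parts (boundary term plus one more integral), an antiderivative of (-2*x - 2) sin(2*x) is x*cos(2*x) - sin(2*x)/2 + cos(2*x); evaluating from 0 to pi: ∫_{0}^{pi} (-2*x - 2) sin(2*x) dx = (1 + pi) - (1) = pi.
Hence b_2 = (2/pi)·(pi) = 2.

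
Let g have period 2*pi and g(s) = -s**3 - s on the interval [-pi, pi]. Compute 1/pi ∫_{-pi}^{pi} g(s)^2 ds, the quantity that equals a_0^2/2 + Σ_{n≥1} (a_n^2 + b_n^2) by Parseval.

1/pi ∫_{-pi}^{pi} g(s)^2 ds = 1/pi · (2*pi**3*(35 + 42*pi**2 + 15*pi**4)/105) = 2*pi**2*(35 + 42*pi**2 + 15*pi**4)/105.

2*pi**2*(35 + 42*pi**2 + 15*pi**4)/105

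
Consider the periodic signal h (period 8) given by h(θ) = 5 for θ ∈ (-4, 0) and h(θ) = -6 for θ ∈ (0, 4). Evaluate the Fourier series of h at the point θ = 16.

-1/2

θ = 16 differs from θ = 0 by 2 full period(s), and the series is 8-periodic.
At θ = 0 the one-sided limits are h(0^-) = 5 and h(0^+) = -6.
By Dirichlet's theorem the series converges to their average, [(5) + (-6)]/2 = -1/2.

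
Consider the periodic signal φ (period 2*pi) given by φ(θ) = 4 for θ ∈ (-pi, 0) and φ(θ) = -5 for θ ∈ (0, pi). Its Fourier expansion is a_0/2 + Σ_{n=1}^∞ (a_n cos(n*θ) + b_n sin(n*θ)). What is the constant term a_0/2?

a_0 = 1/pi ∫_{-pi}^{pi} φ(θ) dθ = 1/pi · (-pi) = -1.
So the constant term a_0/2 = -1/2.

-1/2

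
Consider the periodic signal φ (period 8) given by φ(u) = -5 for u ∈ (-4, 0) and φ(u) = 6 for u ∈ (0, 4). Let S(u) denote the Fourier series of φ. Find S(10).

6

u = 10 differs from u = 2 by 1 full period(s), and the series is 8-periodic.
φ is continuous at u = 2 with value 6, so the series converges to 6 there.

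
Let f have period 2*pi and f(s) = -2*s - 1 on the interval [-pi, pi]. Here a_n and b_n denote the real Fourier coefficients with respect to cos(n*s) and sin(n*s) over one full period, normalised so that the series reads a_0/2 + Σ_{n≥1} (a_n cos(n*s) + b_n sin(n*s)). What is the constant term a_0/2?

-1

a_0 = 1/pi ∫_{-pi}^{pi} f(s) ds = 1/pi · (-2*pi) = -2.
So the constant term a_0/2 = -1.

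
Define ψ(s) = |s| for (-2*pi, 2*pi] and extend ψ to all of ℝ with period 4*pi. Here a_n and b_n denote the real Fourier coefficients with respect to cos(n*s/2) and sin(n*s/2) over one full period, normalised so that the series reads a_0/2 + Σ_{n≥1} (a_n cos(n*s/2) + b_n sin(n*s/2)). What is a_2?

0

a_2 = (1/(2*pi)) ∫_{-2*pi}^{2*pi} ψ(s) cos(s) ds.
ψ is even and cos(s) is even, so the integrand is even and a_2 = 1/pi ∫_0^{2*pi} ψ(s) cos(s) ds.
Integrating by parts (boundary term plus one more integral), an antiderivative of (s) cos(s) is s*sin(s) + cos(s); evaluating from 0 to 2*pi: ∫_{0}^{2*pi} (s) cos(s) ds = (1) - (1) = 0.
Hence a_2 = (1/pi)·(0) = 0.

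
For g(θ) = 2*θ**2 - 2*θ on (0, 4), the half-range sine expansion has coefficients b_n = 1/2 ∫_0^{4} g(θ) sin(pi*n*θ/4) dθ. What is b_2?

b_2 = 1/2 ∫_0^{4} (2*θ**2 - 2*θ) sin(pi*θ/2) dθ.
Integrating by parts twice (tabular method), an antiderivative of (2*θ**2 - 2*θ) sin(pi*θ/2) is -4*θ**2*cos(pi*θ/2)/pi + 16*θ*sin(pi*θ/2)/pi**2 + 4*θ*cos(pi*θ/2)/pi - 8*sin(pi*θ/2)/pi**2 + 32*cos(pi*θ/2)/pi**3; evaluating from 0 to 4: ∫_{0}^{4} (2*θ**2 - 2*θ) sin(pi*θ/2) dθ = (-48/pi + 32/pi**3) - (32/pi**3) = -48/pi.
Hence b_2 = (1/2)·(-48/pi) = -24/pi.

-24/pi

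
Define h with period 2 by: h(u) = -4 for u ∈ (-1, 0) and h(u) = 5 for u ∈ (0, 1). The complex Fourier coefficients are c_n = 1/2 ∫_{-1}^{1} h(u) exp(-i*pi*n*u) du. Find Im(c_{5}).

Since h is real-valued, Im(c_{5}) = -1/2 ∫_{-1}^{1} h(u) sin(5*pi*u) du = -b_{5}/2.
Split the integral at the breakpoints.
Directly, an antiderivative of (-4) sin(5*pi*u) is 4*cos(5*pi*u)/(5*pi); evaluating from -1 to 0: ∫_{-1}^{0} (-4) sin(5*pi*u) du = (4/(5*pi)) - (-4/(5*pi)) = 8/(5*pi).
Directly, an antiderivative of (5) sin(5*pi*u) is -cos(5*pi*u)/pi; evaluating from 0 to 1: ∫_{0}^{1} (5) sin(5*pi*u) du = (1/pi) - (-1/pi) = 2/pi.
So ∫_{-1}^{1} h(u) sin(5*pi*u) du = 18/(5*pi).
Hence Im(c_{5}) = (-1/2)·(18/(5*pi)) = -9/(5*pi).

-9/(5*pi)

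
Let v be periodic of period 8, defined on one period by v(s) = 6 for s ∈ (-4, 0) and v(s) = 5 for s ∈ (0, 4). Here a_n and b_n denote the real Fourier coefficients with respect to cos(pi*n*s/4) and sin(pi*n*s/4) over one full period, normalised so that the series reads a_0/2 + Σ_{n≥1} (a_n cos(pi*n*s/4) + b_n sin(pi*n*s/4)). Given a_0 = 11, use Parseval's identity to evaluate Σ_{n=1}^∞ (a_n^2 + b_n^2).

Parseval: a_0^2/2 + Σ_{n≥1} (a_n^2+b_n^2) = 1/4 ∫_{-4}^{4} v(s)^2 ds = 61.
Subtract a_0^2/2 = 121/2: Σ (a_n^2+b_n^2) = 1/2.

1/2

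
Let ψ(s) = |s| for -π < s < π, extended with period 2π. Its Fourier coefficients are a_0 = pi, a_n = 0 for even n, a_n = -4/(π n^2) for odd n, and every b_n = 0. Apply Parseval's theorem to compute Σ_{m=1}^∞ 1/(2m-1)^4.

pi**4/96

Parseval: a_0^2/2 + Σ a_n^2 = (1/π) ∫_{-π}^{π} ψ(s)^2 ds = 2*pi**2/3.
Subtract a_0^2/2 = pi**2/2: Σ a_n^2 = pi**2/6.
Only odd n contribute, with a_n^2 = 16/(π^2 n^4), so Σ_{m≥1} 1/(2m-1)^4 = π^2·(pi**2/6)/16 = pi**4/96.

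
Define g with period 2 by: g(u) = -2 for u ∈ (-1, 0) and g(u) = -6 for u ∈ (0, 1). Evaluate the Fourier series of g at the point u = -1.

-4

u = -1 differs from u = 1 by -1 full period(s), and the series is 2-periodic.
At u = 1 the one-sided limits are g(1^-) = -6 and g(1^+) = -2.
By Dirichlet's theorem the series converges to their average, [(-6) + (-2)]/2 = -4.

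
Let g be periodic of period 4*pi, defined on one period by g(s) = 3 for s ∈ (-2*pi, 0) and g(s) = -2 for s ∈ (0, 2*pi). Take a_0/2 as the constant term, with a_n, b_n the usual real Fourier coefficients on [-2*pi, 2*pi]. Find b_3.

b_3 = (1/(2*pi)) ∫_{-2*pi}^{2*pi} g(s) sin(3*s/2) ds.
Split the integral at the breakpoints.
Directly, an antiderivative of (3) sin(3*s/2) is -2*cos(3*s/2); evaluating from -2*pi to 0: ∫_{-2*pi}^{0} (3) sin(3*s/2) ds = (-2) - (2) = -4.
Directly, an antiderivative of (-2) sin(3*s/2) is 4*cos(3*s/2)/3; evaluating from 0 to 2*pi: ∫_{0}^{2*pi} (-2) sin(3*s/2) ds = (-4/3) - (4/3) = -8/3.
Summing the pieces and multiplying by (1/(2*pi)) gives b_3 = -10/(3*pi).

-10/(3*pi)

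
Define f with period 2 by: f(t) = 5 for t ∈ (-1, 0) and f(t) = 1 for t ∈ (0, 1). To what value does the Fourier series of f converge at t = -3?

t = -3 differs from t = -1 by -1 full period(s), and the series is 2-periodic.
At t = -1 the one-sided limits are f(-1^-) = 1 and f(-1^+) = 5.
By Dirichlet's theorem the series converges to their average, [(1) + (5)]/2 = 3.

3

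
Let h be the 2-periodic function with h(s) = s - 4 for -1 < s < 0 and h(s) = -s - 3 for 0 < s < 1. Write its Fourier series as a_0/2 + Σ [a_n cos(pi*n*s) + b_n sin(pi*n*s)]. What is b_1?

b_1 = ∫_{-1}^{1} h(s) sin(pi*s) ds.
Split the integral at the breakpoints.
Integrating by parts (boundary term plus one more integral), an antiderivative of (s - 4) sin(pi*s) is -s*cos(pi*s)/pi + sin(pi*s)/pi**2 + 4*cos(pi*s)/pi; evaluating from -1 to 0: ∫_{-1}^{0} (s - 4) sin(pi*s) ds = (4/pi) - (-5/pi) = 9/pi.
Integrating by parts (boundary term plus one more integral), an antiderivative of (-s - 3) sin(pi*s) is s*cos(pi*s)/pi - sin(pi*s)/pi**2 + 3*cos(pi*s)/pi; evaluating from 0 to 1: ∫_{0}^{1} (-s - 3) sin(pi*s) ds = (-4/pi) - (3/pi) = -7/pi.
Summing the pieces gives b_1 = 2/pi.

2/pi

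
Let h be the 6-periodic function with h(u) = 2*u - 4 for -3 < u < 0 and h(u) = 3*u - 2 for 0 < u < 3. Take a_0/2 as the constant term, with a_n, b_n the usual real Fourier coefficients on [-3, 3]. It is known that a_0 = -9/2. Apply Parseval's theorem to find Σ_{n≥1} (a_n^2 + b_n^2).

439/8

Parseval: a_0^2/2 + Σ_{n≥1} (a_n^2+b_n^2) = 1/3 ∫_{-3}^{3} h(u)^2 du = 65.
Subtract a_0^2/2 = 81/8: Σ (a_n^2+b_n^2) = 439/8.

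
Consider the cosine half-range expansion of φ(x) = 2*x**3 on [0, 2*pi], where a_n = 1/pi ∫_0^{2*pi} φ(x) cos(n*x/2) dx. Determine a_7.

a_7 = 1/pi ∫_0^{2*pi} (2*x**3) cos(7*x/2) dx.
Integrating by parts three times (tabular method), an antiderivative of (2*x**3) cos(7*x/2) is 4*x**3*sin(7*x/2)/7 + 24*x**2*cos(7*x/2)/49 - 96*x*sin(7*x/2)/343 - 192*cos(7*x/2)/2401; evaluating from 0 to 2*pi: ∫_{0}^{2*pi} (2*x**3) cos(7*x/2) dx = (192/2401 - 96*pi**2/49) - (-192/2401) = 384/2401 - 96*pi**2/49.
Hence a_7 = (1/pi)·(384/2401 - 96*pi**2/49) = 96*(4 - 49*pi**2)/(2401*pi).

96*(4 - 49*pi**2)/(2401*pi)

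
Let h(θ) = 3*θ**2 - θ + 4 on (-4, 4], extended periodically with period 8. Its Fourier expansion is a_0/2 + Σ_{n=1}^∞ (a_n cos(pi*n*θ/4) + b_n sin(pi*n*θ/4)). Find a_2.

a_2 = 1/4 ∫_{-4}^{4} h(θ) cos(pi*θ/2) dθ.
Integrating by parts twice (tabular method), an antiderivative of (3*θ**2 - θ + 4) cos(pi*θ/2) is 6*θ**2*sin(pi*θ/2)/pi - 2*θ*sin(pi*θ/2)/pi + 24*θ*cos(pi*θ/2)/pi**2 - 48*sin(pi*θ/2)/pi**3 + 8*sin(pi*θ/2)/pi - 4*cos(pi*θ/2)/pi**2; evaluating from -4 to 4: ∫_{-4}^{4} (3*θ**2 - θ + 4) cos(pi*θ/2) dθ = (92/pi**2) - (-100/pi**2) = 192/pi**2.
Hence a_2 = (1/4)·(192/pi**2) = 48/pi**2.

48/pi**2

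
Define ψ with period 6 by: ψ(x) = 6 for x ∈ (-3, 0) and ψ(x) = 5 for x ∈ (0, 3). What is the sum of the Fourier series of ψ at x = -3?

11/2

x = -3 differs from x = 3 by -1 full period(s), and the series is 6-periodic.
At x = 3 the one-sided limits are ψ(3^-) = 5 and ψ(3^+) = 6.
By Dirichlet's theorem the series converges to their average, [(5) + (6)]/2 = 11/2.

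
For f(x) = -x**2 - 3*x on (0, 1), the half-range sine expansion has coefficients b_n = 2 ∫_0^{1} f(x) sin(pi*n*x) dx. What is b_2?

4/pi

b_2 = 2 ∫_0^{1} (-x**2 - 3*x) sin(2*pi*x) dx.
Integrating by parts twice (tabular method), an antiderivative of (-x**2 - 3*x) sin(2*pi*x) is x**2*cos(2*pi*x)/(2*pi) - x*sin(2*pi*x)/(2*pi**2) + 3*x*cos(2*pi*x)/(2*pi) - 3*sin(2*pi*x)/(4*pi**2) - cos(2*pi*x)/(4*pi**3); evaluating from 0 to 1: ∫_{0}^{1} (-x**2 - 3*x) sin(2*pi*x) dx = (-1/(4*pi**3) + 2/pi) - (-1/(4*pi**3)) = 2/pi.
Hence b_2 = 2·(2/pi) = 4/pi.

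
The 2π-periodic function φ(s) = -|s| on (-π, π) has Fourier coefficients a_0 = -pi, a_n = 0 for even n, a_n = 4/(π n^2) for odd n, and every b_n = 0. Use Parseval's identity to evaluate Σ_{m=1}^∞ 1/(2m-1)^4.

Parseval: a_0^2/2 + Σ a_n^2 = (1/π) ∫_{-π}^{π} φ(s)^2 ds = 2*pi**2/3.
Subtract a_0^2/2 = pi**2/2: Σ a_n^2 = pi**2/6.
Only odd n contribute, with a_n^2 = 16/(π^2 n^4), so Σ_{m≥1} 1/(2m-1)^4 = π^2·(pi**2/6)/16 = pi**4/96.

pi**4/96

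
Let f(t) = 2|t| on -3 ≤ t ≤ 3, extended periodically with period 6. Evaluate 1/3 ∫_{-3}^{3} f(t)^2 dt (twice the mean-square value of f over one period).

1/3 ∫_{-3}^{3} f(t)^2 dt = 1/3 · (72) = 24.

24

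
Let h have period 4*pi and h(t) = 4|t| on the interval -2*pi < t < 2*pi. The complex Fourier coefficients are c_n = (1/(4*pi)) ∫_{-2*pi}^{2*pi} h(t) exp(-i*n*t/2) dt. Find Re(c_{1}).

Since h is real-valued, Re(c_{1}) = (1/(4*pi)) ∫_{-2*pi}^{2*pi} h(t) cos(t/2) dt = a_{1}/2.
h is even and cos(t/2) is even, so the integrand is even: ∫_{-2*pi}^{2*pi} h(t) cos(t/2) dt = 2∫_0^{2*pi} h(t) cos(t/2) dt.
Integrating by parts (boundary term plus one more integral), an antiderivative of (4*t) cos(t/2) is 8*t*sin(t/2) + 16*cos(t/2); evaluating from 0 to 2*pi: ∫_{0}^{2*pi} (4*t) cos(t/2) dt = (-16) - (16) = -32.
So ∫_{-2*pi}^{2*pi} h(t) cos(t/2) dt = -64.
Hence Re(c_{1}) = (1/(4*pi))·(-64) = -16/pi.

-16/pi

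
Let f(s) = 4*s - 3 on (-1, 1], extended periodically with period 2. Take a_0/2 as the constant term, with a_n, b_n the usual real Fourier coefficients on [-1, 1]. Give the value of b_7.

b_7 = ∫_{-1}^{1} f(s) sin(7*pi*s) ds.
Integrating by parts (boundary term plus one more integral), an antiderivative of (4*s - 3) sin(7*pi*s) is -4*s*cos(7*pi*s)/(7*pi) + 4*sin(7*pi*s)/(49*pi**2) + 3*cos(7*pi*s)/(7*pi); evaluating from -1 to 1: ∫_{-1}^{1} (4*s - 3) sin(7*pi*s) ds = (1/(7*pi)) - (-1/pi) = 8/(7*pi).
Hence b_7 = 8/(7*pi).

8/(7*pi)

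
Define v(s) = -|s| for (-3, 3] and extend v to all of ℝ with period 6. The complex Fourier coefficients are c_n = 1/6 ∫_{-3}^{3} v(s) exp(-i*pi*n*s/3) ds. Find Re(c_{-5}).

6/(25*pi**2)

Since v is real-valued, Re(c_{-5}) = 1/6 ∫_{-3}^{3} v(s) cos(-5*pi*s/3) ds = a_{5}/2.
v is even and cos(-5*pi*s/3) is even, so the integrand is even: ∫_{-3}^{3} v(s) cos(-5*pi*s/3) ds = 2∫_0^{3} v(s) cos(-5*pi*s/3) ds.
Integrating by parts (boundary term plus one more integral), an antiderivative of (-s) cos(-5*pi*s/3) is -3*s*sin(5*pi*s/3)/(5*pi) - 9*cos(5*pi*s/3)/(25*pi**2); evaluating from 0 to 3: ∫_{0}^{3} (-s) cos(-5*pi*s/3) ds = (9/(25*pi**2)) - (-9/(25*pi**2)) = 18/(25*pi**2).
So ∫_{-3}^{3} v(s) cos(-5*pi*s/3) ds = 36/(25*pi**2).
Hence Re(c_{-5}) = (1/6)·(36/(25*pi**2)) = 6/(25*pi**2).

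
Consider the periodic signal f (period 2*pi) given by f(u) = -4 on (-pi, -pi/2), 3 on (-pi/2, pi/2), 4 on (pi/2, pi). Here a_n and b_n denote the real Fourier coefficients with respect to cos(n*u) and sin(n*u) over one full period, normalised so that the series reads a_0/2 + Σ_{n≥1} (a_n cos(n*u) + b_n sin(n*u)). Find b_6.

b_6 = 1/pi ∫_{-pi}^{pi} f(u) sin(6*u) du.
Split the integral at the breakpoints.
Directly, an antiderivative of (-4) sin(6*u) is 2*cos(6*u)/3; evaluating from -pi to -pi/2: ∫_{-pi}^{-pi/2} (-4) sin(6*u) du = (-2/3) - (2/3) = -4/3.
Directly, an antiderivative of (3) sin(6*u) is -cos(6*u)/2; evaluating from -pi/2 to pi/2: ∫_{-pi/2}^{pi/2} (3) sin(6*u) du = (1/2) - (1/2) = 0.
Directly, an antiderivative of (4) sin(6*u) is -2*cos(6*u)/3; evaluating from pi/2 to pi: ∫_{pi/2}^{pi} (4) sin(6*u) du = (-2/3) - (2/3) = -4/3.
Summing the pieces and multiplying by (1/pi) gives b_6 = -8/(3*pi).

-8/(3*pi)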